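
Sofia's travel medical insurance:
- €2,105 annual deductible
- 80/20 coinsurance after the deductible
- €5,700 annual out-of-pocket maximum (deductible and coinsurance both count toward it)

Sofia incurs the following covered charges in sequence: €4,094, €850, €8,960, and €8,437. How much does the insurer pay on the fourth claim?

Claim 1 (€4,094): deductible takes €2,105, €1,989 remains; traveler's 20% is €397.80. Traveler owes €2,502.80 (running OOP €2,502.80). Insurer: €4,094 − €2,502.80 = €1,591.20.
Claim 2 (€850): deductible met; 20% of €850 = €170. Cost to traveler: €170. OOP to date €2,672.80. Plan pays €850 − €170 = €680.
Claim 3 (€8,960): 20% coinsurance on €8,960 = €1,792. Cost to traveler: €1,792. OOP to date €4,464.80. Plan pays €8,960 − €1,792 = €7,168.
Claim 4 (€8,437): 20% coinsurance on €8,437 = €1,687.40. That would push OOP to €6,152.20, over the €5,700 cap, so traveler pays €5,700 − €4,464.80 = €1,235.20. Plan pays €8,437 − €1,235.20 = €7,201.80.

€7,201.80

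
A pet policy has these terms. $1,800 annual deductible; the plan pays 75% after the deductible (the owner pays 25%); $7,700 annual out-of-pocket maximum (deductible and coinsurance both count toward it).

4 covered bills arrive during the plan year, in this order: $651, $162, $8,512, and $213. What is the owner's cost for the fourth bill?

Claim 1 ($651): entire amount goes to the deductible. Owner pays $651; OOP now $651.
Claim 2 ($162): entire amount goes to the deductible. Owner pays $162; OOP now $813.
Claim 3 ($8,512): $987 to deductible, leaving $7,525; owner's 25% is $1,881.25. Owner owes $2,868.25 (running OOP $3,681.25).
Claim 4 ($213): deductible met; 25% of $213 = $53.25. Owner owes $53.25 (running OOP $3,734.50).

$53.25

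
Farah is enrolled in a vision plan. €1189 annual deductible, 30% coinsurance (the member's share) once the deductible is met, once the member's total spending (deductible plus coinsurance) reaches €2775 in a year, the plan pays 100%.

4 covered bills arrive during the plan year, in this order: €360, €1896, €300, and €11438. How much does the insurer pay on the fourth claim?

#1 (€360): fully absorbed by the deductible. Member owes €360 (running OOP €360). Plan pays €360 − €360 = €0.
#2 (€1896): deductible takes €829, €1067 remains; 30% of €1067 = €320.10. Member owes €1149.10 (running OOP €1509.10). Plan pays €1896 − €1149.10 = €746.90.
#3 (€300): deductible met; 30% of €300 = €90. Member pays €90; OOP now €1599.10. Plan pays €300 − €90 = €210.
#4 (€11438): 30% coinsurance on €11438 = €3431.40. Adding that to €1599.10 gives €5030.50, past the €2775 cap; member pays only €2775 − €1599.10 = €1175.90. Plan pays €11438 − €1175.90 = €10262.10.

€10262.10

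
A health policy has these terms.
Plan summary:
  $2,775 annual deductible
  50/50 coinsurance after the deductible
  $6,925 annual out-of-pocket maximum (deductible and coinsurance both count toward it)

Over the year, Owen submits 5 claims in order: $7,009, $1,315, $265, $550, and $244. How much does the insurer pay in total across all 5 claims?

$3,304

#1 ($7,009): $2,775 finishes the deductible; $4,234 goes to coinsurance; patient's 50% is $2,117. Patient owes $4,892 (running OOP $4,892). Plan pays $7,009 − $4,892 = $2,117.
#2 ($1,315): 50% coinsurance on $1,315 = $657.50. Cost to patient: $657.50. OOP to date $5,549.50. Insurer: $1,315 − $657.50 = $657.50.
#3 ($265): deductible met; 50% of $265 = $132.50. Patient owes $132.50 (running OOP $5,682). Plan pays $265 − $132.50 = $132.50.
#4 ($550): deductible already satisfied, so patient's share is 50% × $550 = $275. Patient owes $275 (running OOP $5,957). Plan pays $550 − $275 = $275.
#5 ($244): deductible already satisfied, so patient's share is 50% × $244 = $122. Patient pays $122; OOP now $6,079. Insurer: $244 − $122 = $122.
Insurer total: $2,117 + $657.50 + $132.50 + $275 + $122 = $3,304.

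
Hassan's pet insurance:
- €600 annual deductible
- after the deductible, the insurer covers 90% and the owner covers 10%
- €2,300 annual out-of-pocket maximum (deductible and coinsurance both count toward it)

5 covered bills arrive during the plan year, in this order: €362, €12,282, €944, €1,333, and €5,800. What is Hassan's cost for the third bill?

Claim 1 — €362: entire amount goes to the deductible. Cost to owner: €362. OOP to date €362.
Claim 2 — €12,282: deductible takes €238, €12,044 remains; 10% of €12,044 = €1,204.40. Cost to owner: €1,442.40. OOP to date €1,804.40.
Claim 3 — €944: deductible met; 10% of €944 = €94.40. Owner pays €94.40; OOP now €1,898.80.

€94.40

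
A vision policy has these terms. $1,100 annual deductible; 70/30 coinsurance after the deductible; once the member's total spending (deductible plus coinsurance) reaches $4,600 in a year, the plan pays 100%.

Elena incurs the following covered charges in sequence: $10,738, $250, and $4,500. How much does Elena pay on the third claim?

$533.60

Bill 1, $10,738: $1,100 to deductible, leaving $9,638; coinsurance $9,638 × 30% = $2,891.40. Member owes $3,991.40 (running OOP $3,991.40).
Bill 2, $250: deductible met; 30% of $250 = $75. Cost to member: $75. OOP to date $4,066.40.
Bill 3, $4,500: deductible met; 30% of $4,500 = $1,350. Adding that to $4,066.40 gives $5,416.40, past the $4,600 cap; member pays only $4,600 − $4,066.40 = $533.60.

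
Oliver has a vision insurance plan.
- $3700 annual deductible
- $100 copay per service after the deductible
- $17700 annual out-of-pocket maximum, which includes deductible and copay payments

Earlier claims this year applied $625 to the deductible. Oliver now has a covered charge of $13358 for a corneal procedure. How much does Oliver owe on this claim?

$3175

Deductible still to meet: $3700 − $625 = $3075.
That leaves $13358 − $3075 = $10283 for the copay.
Copay on this service: $100.
So the member owes $3075 + $100 = $3175 before any cap.
Cumulative spending $625 + $3175 = $3800 stays under the $17700 maximum.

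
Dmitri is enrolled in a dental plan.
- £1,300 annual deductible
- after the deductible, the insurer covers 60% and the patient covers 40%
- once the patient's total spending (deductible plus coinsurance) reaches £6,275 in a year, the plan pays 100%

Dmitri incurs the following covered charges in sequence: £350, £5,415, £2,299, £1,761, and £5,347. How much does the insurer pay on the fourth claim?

£1,056.60

Bill 1, £350: all of it applies to the deductible. Cost to patient: £350. OOP to date £350. Plan pays £350 − £350 = £0.
Bill 2, £5,415: £950 finishes the deductible; £4,465 goes to coinsurance; 40% of £4,465 = £1,786. Patient owes £2,736 (running OOP £3,086). Insurer: £5,415 − £2,736 = £2,679.
Bill 3, £2,299: deductible met; 40% of £2,299 = £919.60. Cost to patient: £919.60. OOP to date £4,005.60. Insurer: £2,299 − £919.60 = £1,379.40.
Bill 4, £1,761: deductible already satisfied, so patient's share is 40% × £1,761 = £704.40. Patient owes £704.40 (running OOP £4,710). Insurer: £1,761 − £704.40 = £1,056.60.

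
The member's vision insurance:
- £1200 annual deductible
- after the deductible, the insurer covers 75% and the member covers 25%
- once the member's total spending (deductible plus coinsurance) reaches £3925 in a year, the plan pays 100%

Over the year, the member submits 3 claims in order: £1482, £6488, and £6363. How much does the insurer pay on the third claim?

£5330.50

Claim 1 (£1482): deductible takes £1200, £282 remains; coinsurance £282 × 25% = £70.50. Cost to member: £1270.50. OOP to date £1270.50. Insurer: £1482 − £1270.50 = £211.50.
Claim 2 (£6488): deductible already satisfied, so member's share is 25% × £6488 = £1622. Member pays £1622; OOP now £2892.50. Insurer: £6488 − £1622 = £4866.
Claim 3 (£6363): 25% coinsurance on £6363 = £1590.75. Adding that to £2892.50 gives £4483.25, past the £3925 cap; member pays only £3925 − £2892.50 = £1032.50. Insurer: £6363 − £1032.50 = £5330.50.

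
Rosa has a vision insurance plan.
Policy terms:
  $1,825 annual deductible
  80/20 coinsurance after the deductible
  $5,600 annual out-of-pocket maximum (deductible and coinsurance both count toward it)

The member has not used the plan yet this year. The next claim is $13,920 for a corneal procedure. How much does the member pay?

$4,244

Deductible not yet touched, so the first $1,825 of the bill goes to the deductible.
The remaining $12,095 (= $13,920 − $1,825) moves to coinsurance.
Coinsurance: $12,095 × 20% = $2,419.
So the member owes $1,825 + $2,419 = $4,244 before any cap.
Total out-of-pocket so far would be $0 + $4,244 = $4,244, below the $5,600 cap — no reduction.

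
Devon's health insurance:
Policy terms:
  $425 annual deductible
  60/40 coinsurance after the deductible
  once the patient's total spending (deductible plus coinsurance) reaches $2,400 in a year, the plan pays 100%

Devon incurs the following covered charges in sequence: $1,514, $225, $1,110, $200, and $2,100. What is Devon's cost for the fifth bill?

Bill 1, $1,514: $425 finishes the deductible; $1,089 goes to coinsurance; patient's 40% is $435.60. Cost to patient: $860.60. OOP to date $860.60.
Bill 2, $225: deductible met; 40% of $225 = $90. Cost to patient: $90. OOP to date $950.60.
Bill 3, $1,110: deductible met; 40% of $1,110 = $444. Patient owes $444 (running OOP $1,394.60).
Bill 4, $200: deductible met; 40% of $200 = $80. Patient pays $80; OOP now $1,474.60.
Bill 5, $2,100: 40% coinsurance on $2,100 = $840. Patient pays $840; OOP now $2,314.60.

$840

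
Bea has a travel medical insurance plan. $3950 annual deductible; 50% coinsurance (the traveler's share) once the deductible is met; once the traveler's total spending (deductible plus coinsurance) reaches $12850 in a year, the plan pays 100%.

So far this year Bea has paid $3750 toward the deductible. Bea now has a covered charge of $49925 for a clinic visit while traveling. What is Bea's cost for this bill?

$3750 of the $3950 deductible is already met, leaving $200.
The remaining $49725 (= $49925 − $200) moves to coinsurance.
50% of $49725 = $24862.50 falls to the traveler.
Traveler responsibility before any cap: $200 + $24862.50 = $25062.50.
Year-to-date out-of-pocket would reach $3750 + $25062.50 = $28812.50, above the $12850 maximum, so the traveler pays only $12850 − $3750 = $9100.

$9100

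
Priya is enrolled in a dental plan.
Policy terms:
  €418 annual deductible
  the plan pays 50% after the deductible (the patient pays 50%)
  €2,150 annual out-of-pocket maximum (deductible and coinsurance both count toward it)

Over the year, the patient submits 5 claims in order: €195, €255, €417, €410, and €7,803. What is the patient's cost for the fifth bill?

€1,302.50

Bill 1, €195: fully absorbed by the deductible. Cost to patient: €195. OOP to date €195.
Bill 2, €255: €223 finishes the deductible; €32 goes to coinsurance; 50% of €32 = €16. Patient pays €239; OOP now €434.
Bill 3, €417: deductible already satisfied, so patient's share is 50% × €417 = €208.50. Cost to patient: €208.50. OOP to date €642.50.
Bill 4, €410: deductible met; 50% of €410 = €205. Patient owes €205 (running OOP €847.50).
Bill 5, €7,803: 50% coinsurance on €7,803 = €3,901.50. That would push OOP to €4,749, over the €2,150 cap, so patient pays €2,150 − €847.50 = €1,302.50.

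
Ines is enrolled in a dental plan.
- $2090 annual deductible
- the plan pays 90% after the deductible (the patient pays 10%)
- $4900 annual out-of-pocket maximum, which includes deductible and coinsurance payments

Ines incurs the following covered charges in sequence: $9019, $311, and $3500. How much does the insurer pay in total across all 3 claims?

$9666

Claim 1 ($9019): deductible takes $2090, $6929 remains; coinsurance $6929 × 10% = $692.90. Patient owes $2782.90 (running OOP $2782.90). Insurer: $9019 − $2782.90 = $6236.10.
Claim 2 ($311): deductible met; 10% of $311 = $31.10. Cost to patient: $31.10. OOP to date $2814. Plan pays $311 − $31.10 = $279.90.
Claim 3 ($3500): 10% coinsurance on $3500 = $350. Patient owes $350 (running OOP $3164). Insurer: $3500 − $350 = $3150.
Insurer total: $6236.10 + $279.90 + $3150 = $9666.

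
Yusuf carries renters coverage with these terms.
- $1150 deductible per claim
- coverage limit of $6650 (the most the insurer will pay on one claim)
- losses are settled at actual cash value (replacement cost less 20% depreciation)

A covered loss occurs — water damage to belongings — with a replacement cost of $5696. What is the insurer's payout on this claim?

$3406.80

At 20% depreciation, ACV = $5696 − $1139.20 = $4556.80.
Subtract the deductible: $4556.80 − $1150 = $3406.80.
$3406.80 is within the $6650 limit, so the insurer pays $3406.80.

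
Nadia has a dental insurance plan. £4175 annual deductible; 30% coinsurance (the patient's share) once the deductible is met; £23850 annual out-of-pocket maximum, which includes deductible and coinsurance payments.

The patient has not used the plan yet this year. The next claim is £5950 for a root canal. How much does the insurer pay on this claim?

£1242.50

Nothing has been paid toward the £4175 deductible, so the first £4175 of this charge is applied there.
After the £4175 deductible portion, £5950 − £4175 = £1775 is subject to coinsurance.
Patient's 30% share of £1775 is £532.50.
So the patient owes £4175 + £532.50 = £4707.50 before any cap.
Total out-of-pocket so far would be £0 + £4707.50 = £4707.50, below the £23850 cap — no reduction.
The plan picks up £5950 − £4707.50 = £1242.50.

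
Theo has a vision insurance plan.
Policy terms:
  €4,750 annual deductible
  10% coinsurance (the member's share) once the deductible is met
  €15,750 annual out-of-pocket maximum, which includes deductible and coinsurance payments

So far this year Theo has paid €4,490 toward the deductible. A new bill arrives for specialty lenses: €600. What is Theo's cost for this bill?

€294

Deductible still to meet: €4,750 − €4,490 = €260.
That leaves €600 − €260 = €340 for coinsurance.
10% of €340 = €34 falls to the member.
That puts the member's cost at €260 + €34 = €294 before any cap.
Cumulative spending €4,490 + €294 = €4,784 stays under the €15,750 maximum.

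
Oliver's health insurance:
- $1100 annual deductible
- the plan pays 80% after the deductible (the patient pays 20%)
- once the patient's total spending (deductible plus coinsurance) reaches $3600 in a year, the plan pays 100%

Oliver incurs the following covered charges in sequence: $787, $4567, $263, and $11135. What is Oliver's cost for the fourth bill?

$1596.60

#1 ($787): entire amount goes to the deductible. Patient pays $787; OOP now $787.
#2 ($4567): $313 to deductible, leaving $4254; patient's 20% is $850.80. Cost to patient: $1163.80. OOP to date $1950.80.
#3 ($263): 20% coinsurance on $263 = $52.60. Cost to patient: $52.60. OOP to date $2003.40.
#4 ($11135): deductible already satisfied, so patient's share is 20% × $11135 = $2227. Adding that to $2003.40 gives $4230.40, past the $3600 cap; patient pays only $3600 − $2003.40 = $1596.60.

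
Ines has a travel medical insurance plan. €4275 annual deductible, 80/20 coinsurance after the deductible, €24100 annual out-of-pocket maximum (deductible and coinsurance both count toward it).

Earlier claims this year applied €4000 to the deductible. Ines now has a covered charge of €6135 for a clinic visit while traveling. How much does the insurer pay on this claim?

€4688

Deductible still to meet: €4275 − €4000 = €275.
After the €275 deductible portion, €6135 − €275 = €5860 is subject to coinsurance.
20% of €5860 = €1172 falls to the traveler.
That puts the traveler's cost at €275 + €1172 = €1447 before any cap.
Cumulative spending €4000 + €1447 = €5447 stays under the €24100 maximum.
The plan picks up €6135 − €1447 = €4688.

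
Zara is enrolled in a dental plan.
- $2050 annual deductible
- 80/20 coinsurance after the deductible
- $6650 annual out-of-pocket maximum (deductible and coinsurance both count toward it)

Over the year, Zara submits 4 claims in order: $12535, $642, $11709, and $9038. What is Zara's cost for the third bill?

#1 ($12535): $2050 finishes the deductible; $10485 goes to coinsurance; patient's 20% is $2097. Patient owes $4147 (running OOP $4147).
#2 ($642): deductible already satisfied, so patient's share is 20% × $642 = $128.40. Patient owes $128.40 (running OOP $4275.40).
#3 ($11709): deductible already satisfied, so patient's share is 20% × $11709 = $2341.80. Patient owes $2341.80 (running OOP $6617.20).

$2341.80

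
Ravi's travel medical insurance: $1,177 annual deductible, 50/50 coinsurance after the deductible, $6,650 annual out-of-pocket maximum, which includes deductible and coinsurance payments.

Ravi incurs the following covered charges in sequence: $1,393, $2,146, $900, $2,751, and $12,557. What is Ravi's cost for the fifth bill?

#1 ($1,393): $1,177 to deductible, leaving $216; traveler's 50% is $108. Traveler owes $1,285 (running OOP $1,285).
#2 ($2,146): deductible already satisfied, so traveler's share is 50% × $2,146 = $1,073. Traveler pays $1,073; OOP now $2,358.
#3 ($900): deductible already satisfied, so traveler's share is 50% × $900 = $450. Cost to traveler: $450. OOP to date $2,808.
#4 ($2,751): deductible already satisfied, so traveler's share is 50% × $2,751 = $1,375.50. Cost to traveler: $1,375.50. OOP to date $4,183.50.
#5 ($12,557): 50% coinsurance on $12,557 = $6,278.50. Adding that to $4,183.50 gives $10,462, past the $6,650 cap; traveler pays only $6,650 − $4,183.50 = $2,466.50.

$2,466.50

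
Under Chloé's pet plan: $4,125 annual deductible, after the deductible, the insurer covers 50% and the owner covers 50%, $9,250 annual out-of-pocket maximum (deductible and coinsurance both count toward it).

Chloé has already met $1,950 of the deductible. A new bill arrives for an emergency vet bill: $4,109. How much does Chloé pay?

$1,950 of the $4,125 deductible is already met, leaving $2,175.
After the $2,175 deductible portion, $4,109 − $2,175 = $1,934 is subject to coinsurance.
Owner's 50% share of $1,934 is $967.
So the owner owes $2,175 + $967 = $3,142 before any cap.
Cumulative spending $1,950 + $3,142 = $5,092 stays under the $9,250 maximum.

$3,142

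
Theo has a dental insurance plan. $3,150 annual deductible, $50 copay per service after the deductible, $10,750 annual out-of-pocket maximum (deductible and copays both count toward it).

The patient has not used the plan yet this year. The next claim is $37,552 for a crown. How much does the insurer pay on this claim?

Nothing has been paid toward the $3,150 deductible, so the first $3,150 of this charge is applied there.
After the $3,150 deductible portion, $37,552 − $3,150 = $34,402 is subject to the copay.
Copay on this service: $50.
Patient responsibility before any cap: $3,150 + $50 = $3,200.
Cumulative spending $0 + $3,200 = $3,200 stays under the $10,750 maximum.
The insurer covers the remainder: $37,552 − $3,200 = $34,352.

$34,352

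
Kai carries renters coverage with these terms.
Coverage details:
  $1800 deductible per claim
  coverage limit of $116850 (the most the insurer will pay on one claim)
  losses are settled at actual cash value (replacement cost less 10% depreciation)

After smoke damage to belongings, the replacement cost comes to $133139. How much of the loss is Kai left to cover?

Actual cash value after 10% depreciation: $133139 × 90% = $119825.10.
Subtract the deductible: $119825.10 − $1800 = $118025.10.
Since $118025.10 > $116850, the payout is capped at $116850.
Tenant's share is the uncovered remainder: $133139 − $116850 = $16289.

$16289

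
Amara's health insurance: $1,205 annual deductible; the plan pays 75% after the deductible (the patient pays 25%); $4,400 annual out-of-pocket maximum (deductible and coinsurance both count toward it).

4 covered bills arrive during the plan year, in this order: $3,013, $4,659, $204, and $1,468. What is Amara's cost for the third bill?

#1 ($3,013): $1,205 finishes the deductible; $1,808 goes to coinsurance; 25% of $1,808 = $452. Cost to patient: $1,657. OOP to date $1,657.
#2 ($4,659): deductible met; 25% of $4,659 = $1,164.75. Cost to patient: $1,164.75. OOP to date $2,821.75.
#3 ($204): deductible met; 25% of $204 = $51. Cost to patient: $51. OOP to date $2,872.75.

$51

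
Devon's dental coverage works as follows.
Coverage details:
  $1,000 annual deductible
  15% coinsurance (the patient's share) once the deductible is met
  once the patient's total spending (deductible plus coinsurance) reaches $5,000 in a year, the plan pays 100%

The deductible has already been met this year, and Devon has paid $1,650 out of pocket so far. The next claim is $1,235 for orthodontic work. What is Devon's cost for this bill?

With the deductible met, the entire $1,235 is subject to coinsurance.
Coinsurance: $1,235 × 15% = $185.25.
Total out-of-pocket so far would be $1,650 + $185.25 = $1,835.25, below the $5,000 cap — no reduction.

$185.25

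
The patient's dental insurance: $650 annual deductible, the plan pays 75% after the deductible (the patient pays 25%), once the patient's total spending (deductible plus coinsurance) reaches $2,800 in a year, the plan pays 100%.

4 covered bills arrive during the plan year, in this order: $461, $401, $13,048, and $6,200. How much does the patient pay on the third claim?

$2,097

Bill 1, $461: fully absorbed by the deductible. Patient pays $461; OOP now $461.
Bill 2, $401: $189 to deductible, leaving $212; patient's 25% is $53. Patient owes $242 (running OOP $703).
Bill 3, $13,048: deductible met; 25% of $13,048 = $3,262. OOP would hit $3,965 > $2,800, so the cap limits the patient to $2,800 − $703 = $2,097.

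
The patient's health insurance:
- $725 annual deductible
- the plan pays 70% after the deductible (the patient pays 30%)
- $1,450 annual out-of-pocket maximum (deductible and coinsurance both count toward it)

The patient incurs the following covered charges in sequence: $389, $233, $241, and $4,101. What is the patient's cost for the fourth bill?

$683.60

Claim 1 ($389): fully absorbed by the deductible. Patient pays $389; OOP now $389.
Claim 2 ($233): entire amount goes to the deductible. Cost to patient: $233. OOP to date $622.
Claim 3 ($241): $103 finishes the deductible; $138 goes to coinsurance; coinsurance $138 × 30% = $41.40. Patient owes $144.40 (running OOP $766.40).
Claim 4 ($4,101): deductible met; 30% of $4,101 = $1,230.30. That would push OOP to $1,996.70, over the $1,450 cap, so patient pays $1,450 − $766.40 = $683.60.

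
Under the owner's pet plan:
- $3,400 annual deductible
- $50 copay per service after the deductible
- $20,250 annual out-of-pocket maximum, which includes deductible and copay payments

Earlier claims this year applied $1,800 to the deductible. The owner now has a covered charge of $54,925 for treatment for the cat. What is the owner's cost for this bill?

Deductible still to meet: $3,400 − $1,800 = $1,600.
After the $1,600 deductible portion, $54,925 − $1,600 = $53,325 is subject to the copay.
Copay on this service: $50.
That puts the owner's cost at $1,600 + $50 = $1,650 before any cap.
Cumulative spending $1,800 + $1,650 = $3,450 stays under the $20,250 maximum.

$1,650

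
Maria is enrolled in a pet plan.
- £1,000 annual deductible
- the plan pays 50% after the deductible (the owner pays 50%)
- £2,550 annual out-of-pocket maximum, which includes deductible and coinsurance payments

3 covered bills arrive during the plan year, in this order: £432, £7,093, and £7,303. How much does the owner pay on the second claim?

£2,118

Claim 1 (£432): all of it applies to the deductible. Owner pays £432; OOP now £432.
Claim 2 (£7,093): deductible takes £568, £6,525 remains; owner's 50% is £3,262.50. Deductible plus coinsurance: £568 + £3,262.50 = £3,830.50. Adding that to £432 gives £4,262.50, past the £2,550 cap; owner pays only £2,550 − £432 = £2,118.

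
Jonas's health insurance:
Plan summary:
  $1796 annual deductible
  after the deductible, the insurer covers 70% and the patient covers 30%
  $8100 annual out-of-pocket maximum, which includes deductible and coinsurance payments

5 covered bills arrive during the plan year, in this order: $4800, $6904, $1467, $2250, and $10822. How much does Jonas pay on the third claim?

$440.10

Claim 1 ($4800): $1796 finishes the deductible; $3004 goes to coinsurance; patient's 30% is $901.20. Patient owes $2697.20 (running OOP $2697.20).
Claim 2 ($6904): deductible met; 30% of $6904 = $2071.20. Cost to patient: $2071.20. OOP to date $4768.40.
Claim 3 ($1467): deductible met; 30% of $1467 = $440.10. Patient pays $440.10; OOP now $5208.50.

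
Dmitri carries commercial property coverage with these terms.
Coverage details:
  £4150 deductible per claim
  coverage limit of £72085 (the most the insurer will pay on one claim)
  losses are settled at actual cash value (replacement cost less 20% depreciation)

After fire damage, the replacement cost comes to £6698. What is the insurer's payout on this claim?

Depreciate 20%: the covered value is £6698 × 0.8 = £5358.40.
Less the £4150 deductible: £5358.40 − £4150 = £1208.40.
£1208.40 is within the £72085 limit, so the insurer pays £1208.40.

£1208.40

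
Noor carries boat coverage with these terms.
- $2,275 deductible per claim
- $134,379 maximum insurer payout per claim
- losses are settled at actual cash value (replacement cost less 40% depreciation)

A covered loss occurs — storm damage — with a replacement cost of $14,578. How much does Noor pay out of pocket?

Actual cash value after 40% depreciation: $14,578 × 60% = $8,746.80.
Less the $2,275 deductible: $8,746.80 − $2,275 = $6,471.80.
$6,471.80 ≤ $134,379, so the limit doesn't bind; insurer pays $6,471.80.
Owner's share is the uncovered remainder: $14,578 − $6,471.80 = $8,106.20.

$8,106.20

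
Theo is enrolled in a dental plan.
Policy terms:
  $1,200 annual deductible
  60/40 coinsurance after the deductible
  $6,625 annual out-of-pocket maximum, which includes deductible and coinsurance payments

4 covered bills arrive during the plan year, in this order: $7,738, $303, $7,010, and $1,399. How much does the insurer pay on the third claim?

$4,321.40

Bill 1, $7,738: $1,200 finishes the deductible; $6,538 goes to coinsurance; patient's 40% is $2,615.20. Cost to patient: $3,815.20. OOP to date $3,815.20. Insurer: $7,738 − $3,815.20 = $3,922.80.
Bill 2, $303: 40% coinsurance on $303 = $121.20. Patient owes $121.20 (running OOP $3,936.40). Insurer: $303 − $121.20 = $181.80.
Bill 3, $7,010: 40% coinsurance on $7,010 = $2,804. OOP would hit $6,740.40 > $6,625, so the cap limits the patient to $6,625 − $3,936.40 = $2,688.60. Insurer: $7,010 − $2,688.60 = $4,321.40.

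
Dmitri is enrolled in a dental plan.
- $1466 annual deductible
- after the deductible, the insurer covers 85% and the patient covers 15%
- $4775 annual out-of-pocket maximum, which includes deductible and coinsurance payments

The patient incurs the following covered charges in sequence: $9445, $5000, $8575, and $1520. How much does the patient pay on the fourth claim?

Bill 1, $9445: $1466 to deductible, leaving $7979; coinsurance $7979 × 15% = $1196.85. Cost to patient: $2662.85. OOP to date $2662.85.
Bill 2, $5000: 15% coinsurance on $5000 = $750. Patient owes $750 (running OOP $3412.85).
Bill 3, $8575: deductible already satisfied, so patient's share is 15% × $8575 = $1286.25. Patient owes $1286.25 (running OOP $4699.10).
Bill 4, $1520: deductible met; 15% of $1520 = $228. That would push OOP to $4927.10, over the $4775 cap, so patient pays $4775 − $4699.10 = $75.90.

$75.90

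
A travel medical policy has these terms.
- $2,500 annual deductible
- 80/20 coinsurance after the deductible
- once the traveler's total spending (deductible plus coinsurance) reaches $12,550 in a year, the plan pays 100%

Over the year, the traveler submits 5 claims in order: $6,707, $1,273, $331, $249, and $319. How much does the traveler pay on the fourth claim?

Claim 1 — $6,707: $2,500 finishes the deductible; $4,207 goes to coinsurance; traveler's 20% is $841.40. Traveler pays $3,341.40; OOP now $3,341.40.
Claim 2 — $1,273: deductible met; 20% of $1,273 = $254.60. Cost to traveler: $254.60. OOP to date $3,596.
Claim 3 — $331: deductible met; 20% of $331 = $66.20. Cost to traveler: $66.20. OOP to date $3,662.20.
Claim 4 — $249: deductible already satisfied, so traveler's share is 20% × $249 = $49.80. Traveler owes $49.80 (running OOP $3,712).

$49.80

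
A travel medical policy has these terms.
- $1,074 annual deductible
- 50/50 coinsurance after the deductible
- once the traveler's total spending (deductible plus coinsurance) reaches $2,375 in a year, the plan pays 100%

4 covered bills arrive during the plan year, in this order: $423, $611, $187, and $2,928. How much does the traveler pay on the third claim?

Bill 1, $423: entire amount goes to the deductible. Cost to traveler: $423. OOP to date $423.
Bill 2, $611: all of it applies to the deductible. Cost to traveler: $611. OOP to date $1,034.
Bill 3, $187: $40 to deductible, leaving $147; 50% of $147 = $73.50. Cost to traveler: $113.50. OOP to date $1,147.50.

$113.50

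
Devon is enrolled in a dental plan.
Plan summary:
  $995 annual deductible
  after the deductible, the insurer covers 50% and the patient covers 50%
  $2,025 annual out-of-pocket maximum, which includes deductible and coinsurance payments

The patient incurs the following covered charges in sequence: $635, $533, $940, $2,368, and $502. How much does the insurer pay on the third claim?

$470

#1 ($635): entire amount goes to the deductible. Cost to patient: $635. OOP to date $635. Insurer: $635 − $635 = $0.
#2 ($533): $360 to deductible, leaving $173; coinsurance $173 × 50% = $86.50. Cost to patient: $446.50. OOP to date $1,081.50. Insurer: $533 − $446.50 = $86.50.
#3 ($940): deductible already satisfied, so patient's share is 50% × $940 = $470. Cost to patient: $470. OOP to date $1,551.50. Plan pays $940 − $470 = $470.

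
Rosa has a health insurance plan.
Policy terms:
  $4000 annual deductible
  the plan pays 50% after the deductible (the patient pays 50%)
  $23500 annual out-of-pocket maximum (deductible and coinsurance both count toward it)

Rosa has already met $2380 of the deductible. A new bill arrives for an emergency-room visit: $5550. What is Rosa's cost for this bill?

$3585

Remaining deductible: $4000 − $2380 = $1620.
After the $1620 deductible portion, $5550 − $1620 = $3930 is subject to coinsurance.
Coinsurance: $3930 × 50% = $1965.
Patient responsibility before any cap: $1620 + $1965 = $3585.
Cumulative spending $2380 + $3585 = $5965 stays under the $23500 maximum.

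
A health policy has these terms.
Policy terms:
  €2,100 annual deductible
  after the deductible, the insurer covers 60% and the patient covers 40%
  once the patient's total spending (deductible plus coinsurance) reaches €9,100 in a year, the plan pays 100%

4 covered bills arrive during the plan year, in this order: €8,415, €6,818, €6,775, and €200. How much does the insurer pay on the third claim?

Claim 1 — €8,415: €2,100 finishes the deductible; €6,315 goes to coinsurance; patient's 40% is €2,526. Patient pays €4,626; OOP now €4,626. Plan pays €8,415 − €4,626 = €3,789.
Claim 2 — €6,818: deductible already satisfied, so patient's share is 40% × €6,818 = €2,727.20. Cost to patient: €2,727.20. OOP to date €7,353.20. Insurer: €6,818 − €2,727.20 = €4,090.80.
Claim 3 — €6,775: 40% coinsurance on €6,775 = €2,710. OOP would hit €10,063.20 > €9,100, so the cap limits the patient to €9,100 − €7,353.20 = €1,746.80. Insurer: €6,775 − €1,746.80 = €5,028.20.

€5,028.20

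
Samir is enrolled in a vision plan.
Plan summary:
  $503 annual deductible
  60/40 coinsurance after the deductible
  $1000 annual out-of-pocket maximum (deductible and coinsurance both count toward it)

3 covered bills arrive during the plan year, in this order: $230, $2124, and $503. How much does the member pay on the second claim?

$770

Claim 1 — $230: all of it applies to the deductible. Member pays $230; OOP now $230.
Claim 2 — $2124: deductible takes $273, $1851 remains; 40% of $1851 = $740.40. Together that's $273 + $740.40 = $1013.40. Adding that to $230 gives $1243.40, past the $1000 cap; member pays only $1000 − $230 = $770.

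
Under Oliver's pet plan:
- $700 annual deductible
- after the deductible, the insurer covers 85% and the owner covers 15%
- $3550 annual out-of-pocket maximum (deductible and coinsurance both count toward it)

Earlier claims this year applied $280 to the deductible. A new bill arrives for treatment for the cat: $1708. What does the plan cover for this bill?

$280 of the $700 deductible is already met, leaving $420.
That leaves $1708 − $420 = $1288 for coinsurance.
15% of $1288 = $193.20 falls to the owner.
Owner responsibility before any cap: $420 + $193.20 = $613.20.
Year-to-date out-of-pocket becomes $280 + $613.20 = $893.20, still under the $3550 maximum, so no cap applies.
The plan picks up $1708 − $613.20 = $1094.80.

$1094.80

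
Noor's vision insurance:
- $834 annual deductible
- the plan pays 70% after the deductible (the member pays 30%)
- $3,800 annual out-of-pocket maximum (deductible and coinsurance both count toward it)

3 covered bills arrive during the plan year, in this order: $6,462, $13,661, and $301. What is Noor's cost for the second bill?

$1,277.60

Claim 1 ($6,462): deductible takes $834, $5,628 remains; coinsurance $5,628 × 30% = $1,688.40. Member owes $2,522.40 (running OOP $2,522.40).
Claim 2 ($13,661): deductible already satisfied, so member's share is 30% × $13,661 = $4,098.30. OOP would hit $6,620.70 > $3,800, so the cap limits the member to $3,800 − $2,522.40 = $1,277.60.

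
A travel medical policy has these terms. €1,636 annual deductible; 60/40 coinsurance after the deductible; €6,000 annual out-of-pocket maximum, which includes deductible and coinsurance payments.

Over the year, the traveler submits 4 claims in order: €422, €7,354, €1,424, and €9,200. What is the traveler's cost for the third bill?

Bill 1, €422: entire amount goes to the deductible. Cost to traveler: €422. OOP to date €422.
Bill 2, €7,354: €1,214 finishes the deductible; €6,140 goes to coinsurance; traveler's 40% is €2,456. Traveler pays €3,670; OOP now €4,092.
Bill 3, €1,424: deductible met; 40% of €1,424 = €569.60. Cost to traveler: €569.60. OOP to date €4,661.60.

€569.60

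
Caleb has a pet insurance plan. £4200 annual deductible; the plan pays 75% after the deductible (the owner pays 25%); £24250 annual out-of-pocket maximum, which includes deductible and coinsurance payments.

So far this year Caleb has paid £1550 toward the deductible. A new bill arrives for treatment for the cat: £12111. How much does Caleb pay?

£5015.25

Remaining deductible: £4200 − £1550 = £2650.
That leaves £12111 − £2650 = £9461 for coinsurance.
25% of £9461 = £2365.25 falls to the owner.
So the owner owes £2650 + £2365.25 = £5015.25 before any cap.
Year-to-date out-of-pocket becomes £1550 + £5015.25 = £6565.25, still under the £24250 maximum, so no cap applies.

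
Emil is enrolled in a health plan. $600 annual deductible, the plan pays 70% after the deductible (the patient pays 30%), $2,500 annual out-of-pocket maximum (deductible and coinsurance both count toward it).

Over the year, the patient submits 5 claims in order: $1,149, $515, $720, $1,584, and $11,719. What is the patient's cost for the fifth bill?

$889.60

Claim 1 — $1,149: $600 finishes the deductible; $549 goes to coinsurance; coinsurance $549 × 30% = $164.70. Cost to patient: $764.70. OOP to date $764.70.
Claim 2 — $515: 30% coinsurance on $515 = $154.50. Patient owes $154.50 (running OOP $919.20).
Claim 3 — $720: 30% coinsurance on $720 = $216. Cost to patient: $216. OOP to date $1,135.20.
Claim 4 — $1,584: deductible already satisfied, so patient's share is 30% × $1,584 = $475.20. Cost to patient: $475.20. OOP to date $1,610.40.
Claim 5 — $11,719: deductible already satisfied, so patient's share is 30% × $11,719 = $3,515.70. Adding that to $1,610.40 gives $5,126.10, past the $2,500 cap; patient pays only $2,500 − $1,610.40 = $889.60.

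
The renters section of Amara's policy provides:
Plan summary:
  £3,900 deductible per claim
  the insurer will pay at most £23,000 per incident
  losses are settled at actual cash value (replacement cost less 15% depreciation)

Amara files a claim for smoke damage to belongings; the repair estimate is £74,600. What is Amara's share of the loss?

Actual cash value after 15% depreciation: £74,600 × 85% = £63,410.
Less the £3,900 deductible: £63,410 − £3,900 = £59,510.
Since £59,510 > £23,000, the payout is capped at £23,000.
Out of pocket: £74,600 − £23,000 = £51,600.

£51,600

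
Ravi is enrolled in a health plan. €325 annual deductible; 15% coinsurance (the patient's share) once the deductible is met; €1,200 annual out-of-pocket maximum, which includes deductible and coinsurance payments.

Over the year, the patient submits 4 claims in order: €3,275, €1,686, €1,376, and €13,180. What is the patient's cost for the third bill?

Claim 1 — €3,275: deductible takes €325, €2,950 remains; coinsurance €2,950 × 15% = €442.50. Cost to patient: €767.50. OOP to date €767.50.
Claim 2 — €1,686: 15% coinsurance on €1,686 = €252.90. Patient pays €252.90; OOP now €1,020.40.
Claim 3 — €1,376: deductible already satisfied, so patient's share is 15% × €1,376 = €206.40. That would push OOP to €1,226.80, over the €1,200 cap, so patient pays €1,200 − €1,020.40 = €179.60.

€179.60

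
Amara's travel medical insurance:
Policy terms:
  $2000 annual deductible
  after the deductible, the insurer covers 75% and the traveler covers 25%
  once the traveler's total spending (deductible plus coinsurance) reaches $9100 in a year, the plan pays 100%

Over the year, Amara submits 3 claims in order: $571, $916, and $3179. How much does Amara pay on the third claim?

$1179.50

Bill 1, $571: fully absorbed by the deductible. Traveler pays $571; OOP now $571.
Bill 2, $916: all of it applies to the deductible. Cost to traveler: $916. OOP to date $1487.
Bill 3, $3179: $513 to deductible, leaving $2666; traveler's 25% is $666.50. Traveler owes $1179.50 (running OOP $2666.50).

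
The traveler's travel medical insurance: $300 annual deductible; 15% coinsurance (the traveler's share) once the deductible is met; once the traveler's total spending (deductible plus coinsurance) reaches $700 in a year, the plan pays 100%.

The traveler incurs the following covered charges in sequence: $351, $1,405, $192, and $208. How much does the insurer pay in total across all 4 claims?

#1 ($351): $300 to deductible, leaving $51; 15% of $51 = $7.65. Traveler owes $307.65 (running OOP $307.65). Plan pays $351 − $307.65 = $43.35.
#2 ($1,405): 15% coinsurance on $1,405 = $210.75. Traveler owes $210.75 (running OOP $518.40). Plan pays $1,405 − $210.75 = $1,194.25.
#3 ($192): 15% coinsurance on $192 = $28.80. Cost to traveler: $28.80. OOP to date $547.20. Plan pays $192 − $28.80 = $163.20.
#4 ($208): deductible already satisfied, so traveler's share is 15% × $208 = $31.20. Cost to traveler: $31.20. OOP to date $578.40. Plan pays $208 − $31.20 = $176.80.
Insurer total: $43.35 + $1,194.25 + $163.20 + $176.80 = $1,577.60.

$1,577.60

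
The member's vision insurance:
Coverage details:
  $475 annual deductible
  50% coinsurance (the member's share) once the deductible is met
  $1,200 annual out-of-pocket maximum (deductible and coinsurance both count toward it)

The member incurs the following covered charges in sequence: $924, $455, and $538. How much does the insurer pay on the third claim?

$269

Claim 1 — $924: $475 to deductible, leaving $449; 50% of $449 = $224.50. Member pays $699.50; OOP now $699.50. Insurer: $924 − $699.50 = $224.50.
Claim 2 — $455: deductible met; 50% of $455 = $227.50. Cost to member: $227.50. OOP to date $927. Insurer: $455 − $227.50 = $227.50.
Claim 3 — $538: 50% coinsurance on $538 = $269. Member pays $269; OOP now $1,196. Plan pays $538 − $269 = $269.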